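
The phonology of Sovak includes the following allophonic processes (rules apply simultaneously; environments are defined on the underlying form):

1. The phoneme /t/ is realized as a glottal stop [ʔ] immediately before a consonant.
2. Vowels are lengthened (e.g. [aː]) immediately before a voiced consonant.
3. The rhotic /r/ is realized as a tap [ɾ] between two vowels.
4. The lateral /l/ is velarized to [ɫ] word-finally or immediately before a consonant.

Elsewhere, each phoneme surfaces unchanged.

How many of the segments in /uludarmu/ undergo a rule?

3

Segments that undergo a rule: /u/ → [uː] (rule 2); /u/ → [uː] (rule 2); /a/ → [aː] (rule 2).
All other segments surface unchanged.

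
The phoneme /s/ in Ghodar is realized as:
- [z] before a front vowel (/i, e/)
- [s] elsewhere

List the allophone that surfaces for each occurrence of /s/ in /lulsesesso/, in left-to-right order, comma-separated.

Occurrence 1 (position 4): before a front vowel (/i, e/) → [z].
Occurrence 2 (position 6): before a front vowel (/i, e/) → [z].
Occurrence 3 (position 8): no conditioning environment matches → elsewhere allophone [s].
Occurrence 4 (position 9): no conditioning environment matches → elsewhere allophone [s].

[z], [z], [s], [s]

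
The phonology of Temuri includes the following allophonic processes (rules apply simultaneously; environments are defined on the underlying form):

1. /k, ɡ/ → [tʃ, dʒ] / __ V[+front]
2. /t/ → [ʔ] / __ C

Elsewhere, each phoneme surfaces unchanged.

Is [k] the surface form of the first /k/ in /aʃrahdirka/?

/k/ (between /r/ and /a/) fails the environment for rule 1, so it stays [k].
The actual realization is [k], which matches [k].

Yes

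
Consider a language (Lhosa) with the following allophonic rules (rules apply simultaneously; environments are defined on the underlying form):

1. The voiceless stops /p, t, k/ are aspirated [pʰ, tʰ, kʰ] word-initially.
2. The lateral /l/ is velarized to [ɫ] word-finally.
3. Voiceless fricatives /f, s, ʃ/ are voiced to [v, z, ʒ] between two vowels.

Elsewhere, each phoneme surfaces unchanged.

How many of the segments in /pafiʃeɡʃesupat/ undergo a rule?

Segments that undergo a rule: /p/ → [pʰ] (rule 1); /f/ → [v] (rule 3); /ʃ/ → [ʒ] (rule 3); /s/ → [z] (rule 3).
All other segments surface unchanged.

4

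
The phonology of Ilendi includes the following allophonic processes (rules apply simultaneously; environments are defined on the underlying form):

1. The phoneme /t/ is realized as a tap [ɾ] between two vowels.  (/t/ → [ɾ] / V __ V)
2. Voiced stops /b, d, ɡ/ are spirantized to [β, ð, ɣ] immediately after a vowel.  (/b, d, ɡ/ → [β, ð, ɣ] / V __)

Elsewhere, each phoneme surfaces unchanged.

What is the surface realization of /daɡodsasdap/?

/d/ (word-initial): rule 2 targets it, but not immediately after a vowel → unchanged [d].
/ɡ/ (between /a/ and /o/): immediately after a vowel, so rule 2 applies → [ɣ].
Rule 2 applies to /d/ (between /o/ and /s/: immediately after a vowel) → [ð].
/d/ (between /s/ and /a/) is in the target of rule 2 but the environment (immediately after a vowel) is not met → [d].

[daɣoðsasdap]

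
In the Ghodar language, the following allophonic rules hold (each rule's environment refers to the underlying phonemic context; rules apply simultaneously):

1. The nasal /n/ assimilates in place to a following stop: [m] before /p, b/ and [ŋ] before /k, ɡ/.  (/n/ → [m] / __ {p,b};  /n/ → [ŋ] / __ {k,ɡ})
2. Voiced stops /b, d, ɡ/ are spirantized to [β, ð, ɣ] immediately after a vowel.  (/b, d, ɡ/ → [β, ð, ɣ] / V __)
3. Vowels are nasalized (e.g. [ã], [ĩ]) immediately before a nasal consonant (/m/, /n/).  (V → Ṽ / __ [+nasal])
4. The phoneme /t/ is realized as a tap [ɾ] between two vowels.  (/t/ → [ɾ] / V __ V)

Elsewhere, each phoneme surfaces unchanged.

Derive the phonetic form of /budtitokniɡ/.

[buðtiɾokniɣ]

/b/ (word-initial) fails the environment for rule 2, so it stays [b].
/u/ (between /b/ and /d/) is in the target of rule 3 but the environment (before a nasal consonant) is not met → [u].
/d/ — between /u/ and /t/, immediately after a vowel — surfaces as [ð] (rule 2).
/t/ (between /d/ and /i/): rule 4 targets it, but not between two vowels → unchanged [t].
/i/ — between /t/ and /t/; rule 3 does not apply here → [i].
Rule 4 applies to /t/ (between /i/ and /o/: between two vowels) → [ɾ].
/o/ (between /t/ and /k/) fails the environment for rule 3, so it stays [o].
/k/ — not in any rule's target class → [k].
/n/ (between /k/ and /i/) is in the target of rule 1 but the environment (before a labial or velar stop) is not met → [n].
/i/ (between /n/ and /ɡ/): rule 3 targets it, but not before a nasal consonant → unchanged [i].
/ɡ/ — word-final, immediately after a vowel — surfaces as [ɣ] (rule 2).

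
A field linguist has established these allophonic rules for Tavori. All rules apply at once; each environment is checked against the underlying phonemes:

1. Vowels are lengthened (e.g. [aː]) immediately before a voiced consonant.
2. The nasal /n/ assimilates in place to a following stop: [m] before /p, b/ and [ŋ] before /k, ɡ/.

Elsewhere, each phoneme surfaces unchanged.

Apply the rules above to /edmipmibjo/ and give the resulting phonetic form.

[eːdmipmiːbjo]

/e/ (word-initial): before a voiced consonant, so rule 1 applies → [eː].
/d/ — not in any rule's target class → [d].
/m/ stays [m].
/i/ — between /m/ and /p/; rule 1 does not apply here → [i].
/p/ (between /i/ and /m/): no rule targets it → [p].
/m/ (between /p/ and /i/) is unaffected → [m].
/i/ (between /m/ and /b/): before a voiced consonant, so rule 1 applies → [iː].
/b/ — not in any rule's target class → [b].
/j/ stays [j].
/o/ (word-final) is in the target of rule 1 but the environment (before a voiced consonant) is not met → [o].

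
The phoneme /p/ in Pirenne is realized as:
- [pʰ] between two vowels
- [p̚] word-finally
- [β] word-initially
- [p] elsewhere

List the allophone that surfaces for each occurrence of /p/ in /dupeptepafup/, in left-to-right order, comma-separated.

Occurrence 1 (position 3): between two vowels → [pʰ].
Occurrence 2 (position 5): no conditioning environment matches → elsewhere allophone [p].
Occurrence 3 (position 8): between two vowels → [pʰ].
Occurrence 4 (position 12): word-finally → [p̚].

[pʰ], [p], [pʰ], [p̚]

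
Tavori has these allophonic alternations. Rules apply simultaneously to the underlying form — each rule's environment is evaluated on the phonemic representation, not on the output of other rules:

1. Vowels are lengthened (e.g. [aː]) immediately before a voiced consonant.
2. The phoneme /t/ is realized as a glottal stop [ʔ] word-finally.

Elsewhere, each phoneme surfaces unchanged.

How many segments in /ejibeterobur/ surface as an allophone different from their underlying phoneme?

Segments that undergo a rule: /e/ → [eː] (rule 1); /i/ → [iː] (rule 1); /e/ → [eː] (rule 1); /o/ → [oː] (rule 1); /u/ → [uː] (rule 1).
All other segments surface unchanged.

5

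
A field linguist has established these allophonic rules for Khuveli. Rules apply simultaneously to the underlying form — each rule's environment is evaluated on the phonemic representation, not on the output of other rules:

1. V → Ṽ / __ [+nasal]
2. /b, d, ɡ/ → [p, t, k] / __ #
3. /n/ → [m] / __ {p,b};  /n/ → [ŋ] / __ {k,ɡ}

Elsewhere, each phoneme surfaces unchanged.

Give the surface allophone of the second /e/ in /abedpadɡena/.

[ẽ]

/e/ (between /ɡ/ and /n/) occurs before a nasal consonant → [ẽ] by rule 1.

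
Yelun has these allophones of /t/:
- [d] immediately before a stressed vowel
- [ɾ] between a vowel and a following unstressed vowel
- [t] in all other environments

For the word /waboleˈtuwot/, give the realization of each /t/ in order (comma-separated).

Occurrence 1 (position 7): immediately before a stressed vowel → [d].
Occurrence 2 (position 11): no conditioning environment matches → elsewhere allophone [t].

[d], [t]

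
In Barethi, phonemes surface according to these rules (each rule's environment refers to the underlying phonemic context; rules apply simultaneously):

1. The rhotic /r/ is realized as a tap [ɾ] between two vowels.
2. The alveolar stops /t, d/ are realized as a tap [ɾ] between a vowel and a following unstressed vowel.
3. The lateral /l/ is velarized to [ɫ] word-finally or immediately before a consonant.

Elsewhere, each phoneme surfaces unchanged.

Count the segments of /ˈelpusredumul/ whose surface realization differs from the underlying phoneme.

3

Segments that undergo a rule: /l/ → [ɫ] (rule 3); /d/ → [ɾ] (rule 2); /l/ → [ɫ] (rule 3).
All other segments surface unchanged.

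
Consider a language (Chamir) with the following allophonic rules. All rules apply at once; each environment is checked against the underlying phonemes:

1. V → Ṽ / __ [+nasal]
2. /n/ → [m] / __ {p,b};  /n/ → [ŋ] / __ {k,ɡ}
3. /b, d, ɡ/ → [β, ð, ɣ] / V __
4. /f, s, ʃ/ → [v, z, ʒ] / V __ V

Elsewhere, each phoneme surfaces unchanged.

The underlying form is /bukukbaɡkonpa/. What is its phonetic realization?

/b/ (word-initial) fails the environment for rule 3, so it stays [b].
/u/ (between /b/ and /k/): rule 1 targets it, but not before a nasal consonant → unchanged [u].
/k/ (between /u/ and /u/) is unaffected → [k].
/u/ (between /k/ and /k/) is in the target of rule 1 but the environment (before a nasal consonant) is not met → [u].
/k/ stays [k].
/b/ — between /k/ and /a/; rule 3 does not apply here → [b].
/a/ (between /b/ and /ɡ/) fails the environment for rule 1, so it stays [a].
/ɡ/ (between /a/ and /k/) occurs immediately after a vowel → [ɣ] by rule 3.
/k/ — not in any rule's target class → [k].
/o/ — between /k/ and /n/, before a nasal consonant — surfaces as [õ] (rule 1).
/n/ (between /o/ and /p/) occurs before a labial or velar stop → [m] by rule 2.
/p/ (between /n/ and /a/): no rule targets it → [p].
/a/ (word-final) fails the environment for rule 1, so it stays [a].

[bukukbaɣkõmpa]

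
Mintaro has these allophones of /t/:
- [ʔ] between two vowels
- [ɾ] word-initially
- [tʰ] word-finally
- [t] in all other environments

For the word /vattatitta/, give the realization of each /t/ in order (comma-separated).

[t], [t], [ʔ], [t], [t]

Occurrence 1 (position 3): no conditioning environment matches → elsewhere allophone [t].
Occurrence 2 (position 4): no conditioning environment matches → elsewhere allophone [t].
Occurrence 3 (position 6): between two vowels → [ʔ].
Occurrence 4 (position 8): no conditioning environment matches → elsewhere allophone [t].
Occurrence 5 (position 9): no conditioning environment matches → elsewhere allophone [t].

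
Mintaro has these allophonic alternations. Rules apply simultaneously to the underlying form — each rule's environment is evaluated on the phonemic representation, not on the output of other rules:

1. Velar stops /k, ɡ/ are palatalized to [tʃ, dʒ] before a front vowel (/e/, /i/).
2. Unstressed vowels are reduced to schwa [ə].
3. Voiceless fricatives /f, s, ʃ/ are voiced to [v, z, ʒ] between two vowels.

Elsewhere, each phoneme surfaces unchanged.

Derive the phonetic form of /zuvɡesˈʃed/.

[zəvdʒəsˈʃed]

/u/ (between /z/ and /v/) occurs in an unstressed syllable → [ə] by rule 2.
Rule 1 applies to /ɡ/ (between /v/ and /e/: before a front vowel) → [dʒ].
Rule 2 applies to /e/ (between /ɡ/ and /s/: in an unstressed syllable) → [ə].
/s/ — between /e/ and /ʃ/; rule 3 does not apply here → [s].
/ʃ/ (between /s/ and /e/) fails the environment for rule 3, so it stays [ʃ].
/e/ (between /ʃ/ and /d/) fails the environment for rule 2, so it stays [e].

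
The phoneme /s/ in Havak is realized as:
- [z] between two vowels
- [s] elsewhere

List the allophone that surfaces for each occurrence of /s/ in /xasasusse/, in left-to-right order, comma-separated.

[z], [z], [s], [s]

Occurrence 1 (position 3): between two vowels → [z].
Occurrence 2 (position 5): between two vowels → [z].
Occurrence 3 (position 7): no conditioning environment matches → elsewhere allophone [s].
Occurrence 4 (position 8): no conditioning environment matches → elsewhere allophone [s].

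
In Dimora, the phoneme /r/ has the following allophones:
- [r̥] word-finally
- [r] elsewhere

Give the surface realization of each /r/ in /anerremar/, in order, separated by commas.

[r], [r], [r̥]

Occurrence 1 (position 4): no conditioning environment matches → elsewhere allophone [r].
Occurrence 2 (position 5): no conditioning environment matches → elsewhere allophone [r].
Occurrence 3 (position 9): word-finally → [r̥].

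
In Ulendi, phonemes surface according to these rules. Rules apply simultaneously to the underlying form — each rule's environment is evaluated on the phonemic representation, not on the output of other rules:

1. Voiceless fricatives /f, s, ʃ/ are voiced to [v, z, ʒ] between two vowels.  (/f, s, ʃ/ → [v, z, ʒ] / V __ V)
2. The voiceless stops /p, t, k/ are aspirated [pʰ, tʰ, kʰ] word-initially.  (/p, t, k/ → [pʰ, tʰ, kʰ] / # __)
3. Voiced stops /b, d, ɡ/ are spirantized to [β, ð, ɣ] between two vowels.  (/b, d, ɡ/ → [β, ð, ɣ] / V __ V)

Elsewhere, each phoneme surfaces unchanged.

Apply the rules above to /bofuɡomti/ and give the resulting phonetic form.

[bovuɣomti]

/b/ (word-initial) fails the environment for rule 3, so it stays [b].
/o/ stays [o].
/f/ (between /o/ and /u/) occurs between two vowels → [v] by rule 1.
/u/ stays [u].
/ɡ/ (between /u/ and /o/): between two vowels, so rule 3 applies → [ɣ].
/o/ (between /ɡ/ and /m/) is unaffected → [o].
/m/ stays [m].
/t/ (between /m/ and /i/) fails the environment for rule 2, so it stays [t].
/i/ — not in any rule's target class → [i].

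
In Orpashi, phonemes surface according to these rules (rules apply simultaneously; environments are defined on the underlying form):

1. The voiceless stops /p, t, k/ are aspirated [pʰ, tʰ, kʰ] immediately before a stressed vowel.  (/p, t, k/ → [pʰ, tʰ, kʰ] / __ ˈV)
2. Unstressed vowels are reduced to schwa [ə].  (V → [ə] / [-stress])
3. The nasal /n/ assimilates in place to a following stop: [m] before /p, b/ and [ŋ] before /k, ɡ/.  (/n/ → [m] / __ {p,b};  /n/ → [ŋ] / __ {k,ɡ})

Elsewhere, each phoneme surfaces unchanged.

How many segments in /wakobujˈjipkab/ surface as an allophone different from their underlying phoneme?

4

Segments that undergo a rule: /a/ → [ə] (rule 2); /o/ → [ə] (rule 2); /u/ → [ə] (rule 2); /a/ → [ə] (rule 2).
All other segments surface unchanged.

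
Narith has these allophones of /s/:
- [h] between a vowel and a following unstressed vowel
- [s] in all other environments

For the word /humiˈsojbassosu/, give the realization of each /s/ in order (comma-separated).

Occurrence 1 (position 5): no conditioning environment matches → elsewhere allophone [s].
Occurrence 2 (position 10): no conditioning environment matches → elsewhere allophone [s].
Occurrence 3 (position 11): no conditioning environment matches → elsewhere allophone [s].
Occurrence 4 (position 13): between a vowel and a following unstressed vowel → [h].

[s], [s], [s], [h]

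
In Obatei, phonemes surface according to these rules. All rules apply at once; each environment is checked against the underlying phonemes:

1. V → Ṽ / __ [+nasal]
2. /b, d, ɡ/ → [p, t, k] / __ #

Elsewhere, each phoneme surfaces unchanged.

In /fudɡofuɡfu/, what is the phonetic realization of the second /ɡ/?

[ɡ]

/ɡ/ (between /u/ and /f/): rule 2 targets it, but not word-finally → unchanged [ɡ].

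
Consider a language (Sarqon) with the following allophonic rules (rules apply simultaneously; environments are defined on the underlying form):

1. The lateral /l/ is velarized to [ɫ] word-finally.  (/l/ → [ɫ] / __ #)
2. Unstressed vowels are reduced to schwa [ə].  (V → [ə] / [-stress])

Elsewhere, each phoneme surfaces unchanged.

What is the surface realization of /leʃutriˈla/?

[ləʃətrəˈla]

/l/ (word-initial): rule 1 targets it, but not word-finally → unchanged [l].
/e/ (between /l/ and /ʃ/): in an unstressed syllable, so rule 2 applies → [ə].
/ʃ/ (between /e/ and /u/) is unaffected → [ʃ].
Rule 2 applies to /u/ (between /ʃ/ and /t/: in an unstressed syllable) → [ə].
/t/ — not in any rule's target class → [t].
/r/ — not in any rule's target class → [r].
/i/ meets the environment for rule 2 (in an unstressed syllable) → [ə].
/l/ (between /i/ and /a/) is in the target of rule 1 but the environment (word-finally) is not met → [l].
/a/ (word-final) fails the environment for rule 2, so it stays [a].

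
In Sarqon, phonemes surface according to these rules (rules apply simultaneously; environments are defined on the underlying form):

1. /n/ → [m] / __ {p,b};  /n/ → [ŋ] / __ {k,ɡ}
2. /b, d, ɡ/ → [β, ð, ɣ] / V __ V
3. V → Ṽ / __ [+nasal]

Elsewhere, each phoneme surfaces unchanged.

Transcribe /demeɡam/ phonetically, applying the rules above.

[dẽmeɣãm]

/d/ (word-initial) is in the target of rule 2 but the environment (between two vowels) is not met → [d].
/e/ — between /d/ and /m/, before a nasal consonant — surfaces as [ẽ] (rule 3).
/e/ — between /m/ and /ɡ/; rule 3 does not apply here → [e].
/ɡ/ (between /e/ and /a/) occurs between two vowels → [ɣ] by rule 2.
/a/ — between /ɡ/ and /m/, before a nasal consonant — surfaces as [ã] (rule 3).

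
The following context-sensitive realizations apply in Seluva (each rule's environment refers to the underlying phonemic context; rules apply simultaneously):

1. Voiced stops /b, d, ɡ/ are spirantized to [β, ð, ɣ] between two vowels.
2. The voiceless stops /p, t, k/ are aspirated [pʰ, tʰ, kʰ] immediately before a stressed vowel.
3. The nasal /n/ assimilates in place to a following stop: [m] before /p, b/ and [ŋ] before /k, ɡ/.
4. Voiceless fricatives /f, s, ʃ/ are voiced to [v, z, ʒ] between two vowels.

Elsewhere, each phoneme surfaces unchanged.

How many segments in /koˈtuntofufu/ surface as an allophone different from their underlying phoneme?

Segments that undergo a rule: /t/ → [tʰ] (rule 2); /f/ → [v] (rule 4); /f/ → [v] (rule 4).
All other segments surface unchanged.

3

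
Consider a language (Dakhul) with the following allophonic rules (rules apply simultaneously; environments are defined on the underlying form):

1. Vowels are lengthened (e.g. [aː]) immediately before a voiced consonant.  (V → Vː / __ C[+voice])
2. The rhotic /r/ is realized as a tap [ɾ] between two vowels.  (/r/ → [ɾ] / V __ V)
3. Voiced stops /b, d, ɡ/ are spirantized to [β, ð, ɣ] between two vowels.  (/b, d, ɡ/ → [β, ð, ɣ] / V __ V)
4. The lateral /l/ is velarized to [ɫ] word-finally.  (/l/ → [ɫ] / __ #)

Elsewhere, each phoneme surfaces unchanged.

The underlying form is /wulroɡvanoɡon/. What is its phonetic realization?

/w/ (word-initial): no rule targets it → [w].
/u/ meets the environment for rule 1 (before a voiced consonant) → [uː].
/l/ (between /u/ and /r/): rule 4 targets it, but not word-finally → unchanged [l].
/r/ (between /l/ and /o/) fails the environment for rule 2, so it stays [r].
/o/ (between /r/ and /ɡ/): before a voiced consonant, so rule 1 applies → [oː].
/ɡ/ (between /o/ and /v/) is in the target of rule 3 but the environment (between two vowels) is not met → [ɡ].
/v/ (between /ɡ/ and /a/): no rule targets it → [v].
/a/ meets the environment for rule 1 (before a voiced consonant) → [aː].
/n/ (between /a/ and /o/): no rule targets it → [n].
/o/ meets the environment for rule 1 (before a voiced consonant) → [oː].
Rule 3 applies to /ɡ/ (between /o/ and /o/: between two vowels) → [ɣ].
Rule 1 applies to /o/ (between /ɡ/ and /n/: before a voiced consonant) → [oː].
/n/ (word-final) is unaffected → [n].

[wuːlroːɡvaːnoːɣoːn]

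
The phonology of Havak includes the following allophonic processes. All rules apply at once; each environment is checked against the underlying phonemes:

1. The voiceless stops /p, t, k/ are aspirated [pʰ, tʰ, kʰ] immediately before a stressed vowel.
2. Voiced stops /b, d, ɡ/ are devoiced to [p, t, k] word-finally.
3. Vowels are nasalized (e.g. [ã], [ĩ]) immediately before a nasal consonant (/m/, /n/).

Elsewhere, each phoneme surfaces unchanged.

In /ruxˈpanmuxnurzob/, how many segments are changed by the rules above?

Segments that undergo a rule: /p/ → [pʰ] (rule 1); /a/ → [ã] (rule 3); /b/ → [p] (rule 2).
All other segments surface unchanged.

3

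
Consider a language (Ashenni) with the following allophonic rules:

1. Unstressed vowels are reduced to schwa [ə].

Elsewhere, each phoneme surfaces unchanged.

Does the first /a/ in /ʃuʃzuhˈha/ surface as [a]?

Yes

/a/ (word-final): rule 1 targets it, but not in an unstressed syllable → unchanged [a].
The actual realization is [a], which matches [a].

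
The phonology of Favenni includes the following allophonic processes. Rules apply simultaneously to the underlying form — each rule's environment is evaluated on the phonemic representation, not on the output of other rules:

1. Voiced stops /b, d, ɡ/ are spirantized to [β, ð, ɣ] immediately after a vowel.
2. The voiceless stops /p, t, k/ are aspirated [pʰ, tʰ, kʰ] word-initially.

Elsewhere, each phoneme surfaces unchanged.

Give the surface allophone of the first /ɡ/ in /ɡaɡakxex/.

[ɡ]

/ɡ/ (word-initial) fails the environment for rule 1, so it stays [ɡ].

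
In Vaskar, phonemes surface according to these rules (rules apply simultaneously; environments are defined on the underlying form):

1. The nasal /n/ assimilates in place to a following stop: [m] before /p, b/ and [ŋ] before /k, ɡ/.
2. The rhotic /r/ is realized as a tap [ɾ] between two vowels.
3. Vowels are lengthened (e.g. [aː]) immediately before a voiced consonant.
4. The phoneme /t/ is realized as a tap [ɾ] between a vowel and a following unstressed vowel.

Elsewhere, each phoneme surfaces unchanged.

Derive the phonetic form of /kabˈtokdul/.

[kaːbˈtokduːl]

/k/ stays [k].
/a/ — between /k/ and /b/, before a voiced consonant — surfaces as [aː] (rule 3).
/b/ stays [b].
/t/ (between /b/ and /o/) is in the target of rule 4 but the environment (between a vowel and a following unstressed vowel) is not met → [t].
/o/ (between /t/ and /k/): rule 3 targets it, but not before a voiced consonant → unchanged [o].
/k/ (between /o/ and /d/) is unaffected → [k].
/d/ — not in any rule's target class → [d].
Rule 3 applies to /u/ (between /d/ and /l/: before a voiced consonant) → [uː].
/l/ — not in any rule's target class → [l].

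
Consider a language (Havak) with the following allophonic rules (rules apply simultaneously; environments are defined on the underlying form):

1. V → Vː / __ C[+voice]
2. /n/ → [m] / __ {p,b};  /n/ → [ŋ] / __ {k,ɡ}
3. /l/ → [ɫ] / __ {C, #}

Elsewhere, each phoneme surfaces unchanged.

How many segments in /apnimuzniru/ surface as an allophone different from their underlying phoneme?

Segments that undergo a rule: /i/ → [iː] (rule 1); /u/ → [uː] (rule 1); /i/ → [iː] (rule 1).
All other segments surface unchanged.

3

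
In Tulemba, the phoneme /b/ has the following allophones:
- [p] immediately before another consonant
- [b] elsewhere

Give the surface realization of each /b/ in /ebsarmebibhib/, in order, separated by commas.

[p], [b], [p], [b]

Occurrence 1 (position 2): immediately before another consonant → [p].
Occurrence 2 (position 8): no conditioning environment matches → elsewhere allophone [b].
Occurrence 3 (position 10): immediately before another consonant → [p].
Occurrence 4 (position 13): no conditioning environment matches → elsewhere allophone [b].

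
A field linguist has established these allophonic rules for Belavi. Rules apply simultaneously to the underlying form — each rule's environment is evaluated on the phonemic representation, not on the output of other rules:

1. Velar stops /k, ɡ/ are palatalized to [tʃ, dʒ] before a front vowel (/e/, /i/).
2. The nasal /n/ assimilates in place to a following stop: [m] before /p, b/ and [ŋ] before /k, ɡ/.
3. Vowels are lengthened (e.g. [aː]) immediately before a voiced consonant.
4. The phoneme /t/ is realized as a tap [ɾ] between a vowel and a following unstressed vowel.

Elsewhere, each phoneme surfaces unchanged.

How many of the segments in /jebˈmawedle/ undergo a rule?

3

Segments that undergo a rule: /e/ → [eː] (rule 3); /a/ → [aː] (rule 3); /e/ → [eː] (rule 3).
All other segments surface unchanged.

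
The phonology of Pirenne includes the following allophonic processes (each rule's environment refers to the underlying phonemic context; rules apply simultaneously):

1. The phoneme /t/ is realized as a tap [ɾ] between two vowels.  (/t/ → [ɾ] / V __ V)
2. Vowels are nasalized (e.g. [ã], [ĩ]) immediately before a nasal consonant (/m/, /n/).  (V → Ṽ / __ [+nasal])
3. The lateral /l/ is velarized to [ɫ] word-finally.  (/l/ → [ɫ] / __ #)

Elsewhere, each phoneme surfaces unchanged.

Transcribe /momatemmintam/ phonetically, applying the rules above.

[mõmaɾẽmmĩntãm]

/m/ stays [m].
/o/ (between /m/ and /m/): before a nasal consonant, so rule 2 applies → [õ].
/m/ (between /o/ and /a/): no rule targets it → [m].
/a/ (between /m/ and /t/) fails the environment for rule 2, so it stays [a].
/t/ meets the environment for rule 1 (between two vowels) → [ɾ].
Rule 2 applies to /e/ (between /t/ and /m/: before a nasal consonant) → [ẽ].
/m/ stays [m].
/m/ (between /m/ and /i/): no rule targets it → [m].
/i/ — between /m/ and /n/, before a nasal consonant — surfaces as [ĩ] (rule 2).
/n/ — not in any rule's target class → [n].
/t/ (between /n/ and /a/) is in the target of rule 1 but the environment (between two vowels) is not met → [t].
/a/ — between /t/ and /m/, before a nasal consonant — surfaces as [ã] (rule 2).
/m/ stays [m].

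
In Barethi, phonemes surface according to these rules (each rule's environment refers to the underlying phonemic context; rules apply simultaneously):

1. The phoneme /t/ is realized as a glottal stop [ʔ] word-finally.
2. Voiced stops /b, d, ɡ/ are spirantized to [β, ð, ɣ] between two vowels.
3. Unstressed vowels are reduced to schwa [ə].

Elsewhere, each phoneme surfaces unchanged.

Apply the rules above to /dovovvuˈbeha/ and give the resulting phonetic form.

[dəvəvvəˈβehə]

/d/ (word-initial) is in the target of rule 2 but the environment (between two vowels) is not met → [d].
/o/ meets the environment for rule 3 (in an unstressed syllable) → [ə].
/v/ — not in any rule's target class → [v].
/o/ — between /v/ and /v/, in an unstressed syllable — surfaces as [ə] (rule 3).
/v/ (between /o/ and /v/) is unaffected → [v].
/v/ (between /v/ and /u/): no rule targets it → [v].
/u/ (between /v/ and /b/) occurs in an unstressed syllable → [ə] by rule 3.
/b/ (between /u/ and /e/) occurs between two vowels → [β] by rule 2.
/e/ (between /b/ and /h/) is in the target of rule 3 but the environment (in an unstressed syllable) is not met → [e].
/h/ (between /e/ and /a/): no rule targets it → [h].
/a/ meets the environment for rule 3 (in an unstressed syllable) → [ə].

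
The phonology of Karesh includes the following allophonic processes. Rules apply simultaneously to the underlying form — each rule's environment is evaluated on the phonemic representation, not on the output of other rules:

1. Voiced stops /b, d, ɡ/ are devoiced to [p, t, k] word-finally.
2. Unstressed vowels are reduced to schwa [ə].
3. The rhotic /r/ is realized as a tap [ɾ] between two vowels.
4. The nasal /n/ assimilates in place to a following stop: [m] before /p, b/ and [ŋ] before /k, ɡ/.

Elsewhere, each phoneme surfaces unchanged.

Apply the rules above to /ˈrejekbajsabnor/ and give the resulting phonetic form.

[ˈrejəkbəjsəbnər]

/r/ (word-initial) fails the environment for rule 3, so it stays [r].
/e/ (between /r/ and /j/) fails the environment for rule 2, so it stays [e].
/e/ (between /j/ and /k/): in an unstressed syllable, so rule 2 applies → [ə].
/b/ (between /k/ and /a/) is in the target of rule 1 but the environment (word-finally) is not met → [b].
Rule 2 applies to /a/ (between /b/ and /j/: in an unstressed syllable) → [ə].
/a/ meets the environment for rule 2 (in an unstressed syllable) → [ə].
/b/ — between /a/ and /n/; rule 1 does not apply here → [b].
/n/ (between /b/ and /o/) fails the environment for rule 4, so it stays [n].
/o/ (between /n/ and /r/): in an unstressed syllable, so rule 2 applies → [ə].
/r/ — word-final; rule 3 does not apply here → [r].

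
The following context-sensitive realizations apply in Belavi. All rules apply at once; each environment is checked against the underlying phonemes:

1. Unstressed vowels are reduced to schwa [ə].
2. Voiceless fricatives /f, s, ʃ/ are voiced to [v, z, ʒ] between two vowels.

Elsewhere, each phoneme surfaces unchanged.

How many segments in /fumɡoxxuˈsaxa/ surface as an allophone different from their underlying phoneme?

5

Segments that undergo a rule: /u/ → [ə] (rule 1); /o/ → [ə] (rule 1); /u/ → [ə] (rule 1); /s/ → [z] (rule 2); /a/ → [ə] (rule 1).
All other segments surface unchanged.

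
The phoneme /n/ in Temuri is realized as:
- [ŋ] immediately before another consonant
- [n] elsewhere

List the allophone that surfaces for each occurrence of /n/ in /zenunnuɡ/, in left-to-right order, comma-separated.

Occurrence 1 (position 3): no conditioning environment matches → elsewhere allophone [n].
Occurrence 2 (position 5): immediately before another consonant → [ŋ].
Occurrence 3 (position 6): no conditioning environment matches → elsewhere allophone [n].

[n], [ŋ], [n]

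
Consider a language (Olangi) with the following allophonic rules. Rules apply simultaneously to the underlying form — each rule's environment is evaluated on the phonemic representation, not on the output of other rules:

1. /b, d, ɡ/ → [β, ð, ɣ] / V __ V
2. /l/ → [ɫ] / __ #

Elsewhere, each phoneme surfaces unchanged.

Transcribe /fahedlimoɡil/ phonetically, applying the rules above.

/f/ (word-initial): no rule targets it → [f].
/a/ stays [a].
/h/ (between /a/ and /e/): no rule targets it → [h].
/e/ (between /h/ and /d/): no rule targets it → [e].
/d/ (between /e/ and /l/): rule 1 targets it, but not between two vowels → unchanged [d].
/l/ (between /d/ and /i/): rule 2 targets it, but not word-finally → unchanged [l].
/i/ — not in any rule's target class → [i].
/m/ (between /i/ and /o/): no rule targets it → [m].
/o/ — not in any rule's target class → [o].
/ɡ/ — between /o/ and /i/, between two vowels — surfaces as [ɣ] (rule 1).
/i/ (between /ɡ/ and /l/) is unaffected → [i].
/l/ (word-final) occurs word-finally → [ɫ] by rule 2.

[fahedlimoɣiɫ]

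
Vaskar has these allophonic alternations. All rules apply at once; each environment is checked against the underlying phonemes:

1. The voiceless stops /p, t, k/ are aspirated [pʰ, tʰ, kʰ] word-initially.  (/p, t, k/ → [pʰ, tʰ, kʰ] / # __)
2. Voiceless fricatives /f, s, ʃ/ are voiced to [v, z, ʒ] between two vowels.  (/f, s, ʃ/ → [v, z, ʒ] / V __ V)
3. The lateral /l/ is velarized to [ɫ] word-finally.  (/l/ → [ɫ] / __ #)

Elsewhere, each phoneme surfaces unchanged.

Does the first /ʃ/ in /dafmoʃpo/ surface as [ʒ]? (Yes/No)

/ʃ/ (between /o/ and /p/) is in the target of rule 2 but the environment (between two vowels) is not met → [ʃ].
The actual realization is [ʃ], not [ʒ].

No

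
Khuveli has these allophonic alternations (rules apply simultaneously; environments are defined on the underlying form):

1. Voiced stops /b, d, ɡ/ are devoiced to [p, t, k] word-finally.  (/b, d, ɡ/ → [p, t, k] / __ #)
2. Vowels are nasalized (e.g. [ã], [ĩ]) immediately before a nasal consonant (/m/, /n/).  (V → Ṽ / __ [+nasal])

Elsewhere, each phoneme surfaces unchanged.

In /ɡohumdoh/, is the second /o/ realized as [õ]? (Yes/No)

/o/ (between /d/ and /h/) fails the environment for rule 2, so it stays [o].
The actual realization is [o], not [õ].

No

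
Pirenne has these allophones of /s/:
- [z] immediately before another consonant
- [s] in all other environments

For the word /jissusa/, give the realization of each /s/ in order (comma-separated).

Occurrence 1 (position 3): immediately before another consonant → [z].
Occurrence 2 (position 4): no conditioning environment matches → elsewhere allophone [s].
Occurrence 3 (position 6): no conditioning environment matches → elsewhere allophone [s].

[z], [s], [s]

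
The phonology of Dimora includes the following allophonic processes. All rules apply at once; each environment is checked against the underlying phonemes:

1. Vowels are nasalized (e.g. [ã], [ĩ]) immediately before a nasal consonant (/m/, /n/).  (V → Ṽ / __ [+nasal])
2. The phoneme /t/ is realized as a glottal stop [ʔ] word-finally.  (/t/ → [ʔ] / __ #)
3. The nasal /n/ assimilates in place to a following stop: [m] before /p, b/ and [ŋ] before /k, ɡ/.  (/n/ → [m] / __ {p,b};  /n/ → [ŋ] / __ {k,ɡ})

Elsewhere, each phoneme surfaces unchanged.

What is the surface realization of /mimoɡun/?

/m/ (word-initial) is unaffected → [m].
/i/ meets the environment for rule 1 (before a nasal consonant) → [ĩ].
/m/ (between /i/ and /o/) is unaffected → [m].
/o/ (between /m/ and /ɡ/) is in the target of rule 1 but the environment (before a nasal consonant) is not met → [o].
/ɡ/ (between /o/ and /u/): no rule targets it → [ɡ].
Rule 1 applies to /u/ (between /ɡ/ and /n/: before a nasal consonant) → [ũ].
/n/ (word-final) is in the target of rule 3 but the environment (before a labial or velar stop) is not met → [n].

[mĩmoɡũn]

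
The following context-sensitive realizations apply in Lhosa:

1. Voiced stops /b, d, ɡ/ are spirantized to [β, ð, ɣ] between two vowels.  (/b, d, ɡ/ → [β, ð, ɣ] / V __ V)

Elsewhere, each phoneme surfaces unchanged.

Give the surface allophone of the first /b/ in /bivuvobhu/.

[b]

/b/ (word-initial) is in the target of rule 1 but the environment (between two vowels) is not met → [b].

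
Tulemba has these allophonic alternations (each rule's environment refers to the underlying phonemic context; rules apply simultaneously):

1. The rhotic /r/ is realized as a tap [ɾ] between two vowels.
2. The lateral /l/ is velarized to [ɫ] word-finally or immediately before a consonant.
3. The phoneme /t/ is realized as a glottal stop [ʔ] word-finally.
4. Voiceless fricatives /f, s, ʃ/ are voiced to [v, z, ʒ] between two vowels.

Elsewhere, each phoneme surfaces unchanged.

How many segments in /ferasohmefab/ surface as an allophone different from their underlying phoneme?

Segments that undergo a rule: /r/ → [ɾ] (rule 1); /s/ → [z] (rule 4); /f/ → [v] (rule 4).
All other segments surface unchanged.

3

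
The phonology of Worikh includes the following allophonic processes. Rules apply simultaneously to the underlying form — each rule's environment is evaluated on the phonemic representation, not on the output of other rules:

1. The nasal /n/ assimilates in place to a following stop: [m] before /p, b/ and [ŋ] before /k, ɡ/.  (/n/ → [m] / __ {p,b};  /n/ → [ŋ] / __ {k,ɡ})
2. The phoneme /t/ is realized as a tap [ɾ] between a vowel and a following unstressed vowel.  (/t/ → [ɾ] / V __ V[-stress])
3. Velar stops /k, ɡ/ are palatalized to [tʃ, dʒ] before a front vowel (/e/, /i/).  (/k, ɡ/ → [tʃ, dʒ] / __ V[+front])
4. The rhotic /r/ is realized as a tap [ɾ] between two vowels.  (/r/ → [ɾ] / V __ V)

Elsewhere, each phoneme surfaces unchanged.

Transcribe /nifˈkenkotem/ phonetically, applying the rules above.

[nifˈtʃeŋkoɾem]

/n/ — word-initial; rule 1 does not apply here → [n].
/i/ stays [i].
/f/ (between /i/ and /k/): no rule targets it → [f].
/k/ — between /f/ and /e/, before a front vowel — surfaces as [tʃ] (rule 3).
/e/ (between /k/ and /n/) is unaffected → [e].
/n/ — between /e/ and /k/, before a labial or velar stop — surfaces as [ŋ] (rule 1).
/k/ (between /n/ and /o/): rule 3 targets it, but not before a front vowel → unchanged [k].
/o/ stays [o].
/t/ (between /o/ and /e/): between a vowel and a following unstressed vowel, so rule 2 applies → [ɾ].
/e/ (between /t/ and /m/): no rule targets it → [e].
/m/ — not in any rule's target class → [m].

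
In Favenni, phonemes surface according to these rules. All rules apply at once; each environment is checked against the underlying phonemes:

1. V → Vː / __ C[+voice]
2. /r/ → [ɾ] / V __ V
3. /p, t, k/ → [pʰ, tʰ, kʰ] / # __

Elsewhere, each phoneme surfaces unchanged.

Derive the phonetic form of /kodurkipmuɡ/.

/k/ — word-initial, word-initially — surfaces as [kʰ] (rule 3).
/o/ (between /k/ and /d/) occurs before a voiced consonant → [oː] by rule 1.
/d/ (between /o/ and /u/) is unaffected → [d].
/u/ — between /d/ and /r/, before a voiced consonant — surfaces as [uː] (rule 1).
/r/ (between /u/ and /k/) is in the target of rule 2 but the environment (between two vowels) is not met → [r].
/k/ — between /r/ and /i/; rule 3 does not apply here → [k].
/i/ (between /k/ and /p/): rule 1 targets it, but not before a voiced consonant → unchanged [i].
/p/ (between /i/ and /m/) is in the target of rule 3 but the environment (word-initially) is not met → [p].
/m/ (between /p/ and /u/): no rule targets it → [m].
/u/ meets the environment for rule 1 (before a voiced consonant) → [uː].
/ɡ/ (word-final) is unaffected → [ɡ].

[kʰoːduːrkipmuːɡ]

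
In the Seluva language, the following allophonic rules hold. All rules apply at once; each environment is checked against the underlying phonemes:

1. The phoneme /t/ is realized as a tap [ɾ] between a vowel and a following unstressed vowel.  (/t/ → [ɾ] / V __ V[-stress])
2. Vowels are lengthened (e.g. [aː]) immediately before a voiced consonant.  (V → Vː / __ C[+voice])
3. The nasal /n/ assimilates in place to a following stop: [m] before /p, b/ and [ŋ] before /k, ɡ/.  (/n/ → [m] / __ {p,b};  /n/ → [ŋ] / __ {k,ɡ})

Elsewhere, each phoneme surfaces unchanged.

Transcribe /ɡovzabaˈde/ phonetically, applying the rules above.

[ɡoːvzaːbaːˈde]

/ɡ/ (word-initial): no rule targets it → [ɡ].
/o/ (between /ɡ/ and /v/): before a voiced consonant, so rule 2 applies → [oː].
/v/ stays [v].
/z/ stays [z].
Rule 2 applies to /a/ (between /z/ and /b/: before a voiced consonant) → [aː].
/b/ stays [b].
/a/ (between /b/ and /d/): before a voiced consonant, so rule 2 applies → [aː].
/d/ stays [d].
/e/ (word-final): rule 2 targets it, but not before a voiced consonant → unchanged [e].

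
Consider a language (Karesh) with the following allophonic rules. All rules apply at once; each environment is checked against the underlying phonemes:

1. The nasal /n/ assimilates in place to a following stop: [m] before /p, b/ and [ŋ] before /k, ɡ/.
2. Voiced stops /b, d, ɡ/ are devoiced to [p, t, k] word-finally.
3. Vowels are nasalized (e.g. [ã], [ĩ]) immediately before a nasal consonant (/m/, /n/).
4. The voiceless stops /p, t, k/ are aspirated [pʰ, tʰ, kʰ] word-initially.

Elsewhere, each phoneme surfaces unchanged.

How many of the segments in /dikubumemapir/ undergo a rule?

2

Segments that undergo a rule: /u/ → [ũ] (rule 3); /e/ → [ẽ] (rule 3).
All other segments surface unchanged.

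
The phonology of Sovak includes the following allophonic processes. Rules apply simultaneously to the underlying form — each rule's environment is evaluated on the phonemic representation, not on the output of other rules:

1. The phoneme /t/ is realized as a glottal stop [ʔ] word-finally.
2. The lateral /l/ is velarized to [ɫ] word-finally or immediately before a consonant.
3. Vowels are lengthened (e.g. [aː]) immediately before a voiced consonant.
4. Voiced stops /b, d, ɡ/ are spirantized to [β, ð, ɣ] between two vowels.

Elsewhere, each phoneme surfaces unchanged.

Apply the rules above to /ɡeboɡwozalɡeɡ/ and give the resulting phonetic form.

[ɡeːβoːɡwoːzaːɫɡeːɡ]

/ɡ/ (word-initial) fails the environment for rule 4, so it stays [ɡ].
/e/ (between /ɡ/ and /b/) occurs before a voiced consonant → [eː] by rule 3.
Rule 4 applies to /b/ (between /e/ and /o/: between two vowels) → [β].
/o/ (between /b/ and /ɡ/): before a voiced consonant, so rule 3 applies → [oː].
/ɡ/ (between /o/ and /w/) is in the target of rule 4 but the environment (between two vowels) is not met → [ɡ].
/o/ (between /w/ and /z/) occurs before a voiced consonant → [oː] by rule 3.
/a/ — between /z/ and /l/, before a voiced consonant — surfaces as [aː] (rule 3).
/l/ meets the environment for rule 2 (word-finally or immediately before a consonant) → [ɫ].
/ɡ/ (between /l/ and /e/) is in the target of rule 4 but the environment (between two vowels) is not met → [ɡ].
Rule 3 applies to /e/ (between /ɡ/ and /ɡ/: before a voiced consonant) → [eː].
/ɡ/ (word-final) fails the environment for rule 4, so it stays [ɡ].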